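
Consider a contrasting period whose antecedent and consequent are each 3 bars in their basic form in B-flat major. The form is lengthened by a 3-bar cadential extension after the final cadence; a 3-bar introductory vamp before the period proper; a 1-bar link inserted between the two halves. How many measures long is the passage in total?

13 measures

Basic contrasting period: 3 + 3 = 6 bars.
6 (basic form) + 3 (cadential extension) + 3 (introduction) + 1 (link) = 13.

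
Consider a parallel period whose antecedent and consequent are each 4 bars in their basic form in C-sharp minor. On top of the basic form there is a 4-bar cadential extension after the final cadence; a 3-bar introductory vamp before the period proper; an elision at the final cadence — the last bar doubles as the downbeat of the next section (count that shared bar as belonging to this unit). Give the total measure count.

Basic parallel period: 4 + 4 = 8 bars.
8 (basic form) + 4 (cadential extension) + 3 (introduction) = 15.
The elision shares a bar with the next section but does not change this unit's count.

15 measures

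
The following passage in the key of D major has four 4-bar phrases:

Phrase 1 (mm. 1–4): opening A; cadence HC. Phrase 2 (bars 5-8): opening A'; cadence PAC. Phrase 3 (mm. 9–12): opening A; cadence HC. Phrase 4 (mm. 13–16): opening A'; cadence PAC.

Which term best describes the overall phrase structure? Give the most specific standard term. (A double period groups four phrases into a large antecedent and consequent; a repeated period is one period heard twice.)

The cadence pattern HC–PAC–HC–PAC is weak–strong twice, and phrases 3–4 restate phrases 1–2: a period heard twice, not a double period (which would end weakly at phrase 2).

repeated period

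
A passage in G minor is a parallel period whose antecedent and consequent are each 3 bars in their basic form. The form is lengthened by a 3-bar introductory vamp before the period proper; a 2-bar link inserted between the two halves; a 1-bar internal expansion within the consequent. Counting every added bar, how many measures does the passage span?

12 measures

Basic parallel period: 3 + 3 = 6 bars.
6 (basic form) + 3 (introduction) + 2 (link) + 1 (internal expansion) = 12.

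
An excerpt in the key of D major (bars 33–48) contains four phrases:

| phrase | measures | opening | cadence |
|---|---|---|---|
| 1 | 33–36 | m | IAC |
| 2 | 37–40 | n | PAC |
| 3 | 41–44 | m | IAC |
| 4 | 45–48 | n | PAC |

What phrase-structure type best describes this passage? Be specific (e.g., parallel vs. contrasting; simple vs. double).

repeated period

The cadence pattern IAC–PAC–IAC–PAC is weak–strong twice, and phrases 3–4 restate phrases 1–2: a period heard twice, not a double period (which would end weakly at phrase 2).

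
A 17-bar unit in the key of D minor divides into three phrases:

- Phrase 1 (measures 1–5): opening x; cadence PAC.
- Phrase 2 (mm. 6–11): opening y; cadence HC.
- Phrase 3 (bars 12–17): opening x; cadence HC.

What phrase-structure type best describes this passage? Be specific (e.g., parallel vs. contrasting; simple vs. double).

The final phrase closes with a half cadence, which is not stronger than the preceding half cadence; the 3 phrases lack an overall antecedent–consequent design and so form a phrase group.

phrase group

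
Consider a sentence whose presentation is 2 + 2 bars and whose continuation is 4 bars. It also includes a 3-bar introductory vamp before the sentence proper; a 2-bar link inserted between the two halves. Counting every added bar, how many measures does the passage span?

Basic sentence: 2 + 2 + 4 = 8 bars.
8 (basic form) + 3 (introduction) + 2 (link) = 13.

13 measures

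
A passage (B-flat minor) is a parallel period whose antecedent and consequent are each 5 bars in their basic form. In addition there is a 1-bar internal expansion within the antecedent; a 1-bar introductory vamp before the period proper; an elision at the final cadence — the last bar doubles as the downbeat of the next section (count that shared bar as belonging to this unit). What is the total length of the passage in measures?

12 measures

Basic parallel period: 5 + 5 = 10 bars.
10 (basic form) + 1 (internal expansion) + 1 (introduction) = 12.
The elision shares a bar with the next section but does not change this unit's count.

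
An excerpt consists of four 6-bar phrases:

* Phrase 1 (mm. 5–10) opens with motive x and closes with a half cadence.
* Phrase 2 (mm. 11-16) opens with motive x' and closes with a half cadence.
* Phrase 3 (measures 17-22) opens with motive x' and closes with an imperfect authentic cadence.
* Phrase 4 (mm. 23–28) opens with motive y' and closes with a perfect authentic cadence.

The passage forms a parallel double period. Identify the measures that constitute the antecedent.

In a double period the four phrases pair into a large antecedent (phrases 1–2, ending half cadence) and a large consequent (phrases 3–4, ending perfect authentic cadence). The antecedent spans bars 5–16.

measures 5–16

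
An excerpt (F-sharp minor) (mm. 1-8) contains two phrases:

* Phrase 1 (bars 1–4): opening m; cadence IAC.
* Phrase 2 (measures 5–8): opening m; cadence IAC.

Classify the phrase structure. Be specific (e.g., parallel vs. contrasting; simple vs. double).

repeated phrase

Both phrases have the same opening (m) and the same cadence (imperfect authentic cadence): the second is a restatement, not a consequent, so this is a repeated phrase rather than a period.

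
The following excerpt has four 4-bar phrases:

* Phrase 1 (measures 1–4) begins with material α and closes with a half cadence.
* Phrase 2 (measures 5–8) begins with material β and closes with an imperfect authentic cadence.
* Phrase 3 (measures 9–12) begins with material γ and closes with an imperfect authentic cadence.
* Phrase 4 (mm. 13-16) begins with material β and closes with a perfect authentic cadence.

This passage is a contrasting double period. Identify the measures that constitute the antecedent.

measures 1–8

In a double period the four phrases pair into a large antecedent (phrases 1–2, ending imperfect authentic cadence) and a large consequent (phrases 3–4, ending perfect authentic cadence). The antecedent spans mm. 1–8.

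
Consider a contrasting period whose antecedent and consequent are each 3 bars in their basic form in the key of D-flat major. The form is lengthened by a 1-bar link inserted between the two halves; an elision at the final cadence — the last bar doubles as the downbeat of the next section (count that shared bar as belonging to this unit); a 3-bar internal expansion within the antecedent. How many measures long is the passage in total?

Basic contrasting period: 3 + 3 = 6 bars.
6 (basic form) + 1 (link) + 3 (internal expansion) = 10.
The elision shares a bar with the next section but does not change this unit's count.

10 measures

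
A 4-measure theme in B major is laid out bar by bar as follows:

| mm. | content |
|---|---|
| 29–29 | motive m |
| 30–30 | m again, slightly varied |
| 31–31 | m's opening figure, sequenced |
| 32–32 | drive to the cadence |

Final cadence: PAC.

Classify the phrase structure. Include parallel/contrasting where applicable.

Basic idea (bar 29) + its repetition (bar 30) form the presentation; fragmentation and cadence (mm. 31–32) form the continuation — the 4-bar whole is a sentence.

sentence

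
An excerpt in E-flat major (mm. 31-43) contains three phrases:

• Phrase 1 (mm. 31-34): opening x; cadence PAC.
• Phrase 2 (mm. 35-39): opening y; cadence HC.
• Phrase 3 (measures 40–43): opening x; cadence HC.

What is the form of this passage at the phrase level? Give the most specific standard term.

phrase group

The final phrase closes with a half cadence, which is not stronger than the preceding half cadence; the 3 phrases lack an overall antecedent–consequent design and so form a phrase group.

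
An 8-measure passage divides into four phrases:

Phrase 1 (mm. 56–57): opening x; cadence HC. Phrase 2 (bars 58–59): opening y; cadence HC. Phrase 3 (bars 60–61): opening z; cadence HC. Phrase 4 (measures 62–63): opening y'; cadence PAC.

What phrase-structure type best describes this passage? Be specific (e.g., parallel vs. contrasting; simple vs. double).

contrasting double period

Four phrases in two halves: the first half (mm. 56-59) ends with a half cadence, the second (bars 60–63) with a perfect authentic cadence — a large antecedent–consequent pair, i.e. a double period.
Phrase 3 begins with different material from phrase 1, making it contrasting.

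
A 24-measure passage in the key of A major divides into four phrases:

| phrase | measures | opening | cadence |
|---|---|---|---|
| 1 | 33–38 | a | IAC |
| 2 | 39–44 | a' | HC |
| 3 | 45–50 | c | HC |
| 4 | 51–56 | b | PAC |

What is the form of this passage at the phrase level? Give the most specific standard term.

contrasting double period

Four phrases in two halves: the first half (bars 33–44) ends with a half cadence, the second (bars 45–56) with a perfect authentic cadence — a large antecedent–consequent pair, i.e. a double period.
Phrase 3 begins with different material from phrase 1, making it contrasting.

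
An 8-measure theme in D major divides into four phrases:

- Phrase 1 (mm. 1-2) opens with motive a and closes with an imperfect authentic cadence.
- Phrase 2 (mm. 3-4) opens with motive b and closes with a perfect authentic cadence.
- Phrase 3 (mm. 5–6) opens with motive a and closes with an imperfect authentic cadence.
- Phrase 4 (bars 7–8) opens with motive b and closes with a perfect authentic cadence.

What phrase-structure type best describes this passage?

repeated period

The cadence pattern IAC–PAC–IAC–PAC is weak–strong twice, and phrases 3–4 restate phrases 1–2: a period heard twice, not a double period (which would end weakly at phrase 2).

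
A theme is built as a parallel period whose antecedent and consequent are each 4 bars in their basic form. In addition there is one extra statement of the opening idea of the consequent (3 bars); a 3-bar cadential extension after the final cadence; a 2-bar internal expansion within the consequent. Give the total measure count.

Basic parallel period: 4 + 4 = 8 bars.
8 (basic form) + 3 (extra statement) + 3 (cadential extension) + 2 (internal expansion) = 16.

16 measures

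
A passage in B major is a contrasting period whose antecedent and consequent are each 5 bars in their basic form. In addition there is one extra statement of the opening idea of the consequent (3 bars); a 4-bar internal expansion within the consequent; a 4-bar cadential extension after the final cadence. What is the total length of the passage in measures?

Basic contrasting period: 5 + 5 = 10 bars.
10 (basic form) + 3 (extra statement) + 4 (internal expansion) + 4 (cadential extension) = 21.

21 measures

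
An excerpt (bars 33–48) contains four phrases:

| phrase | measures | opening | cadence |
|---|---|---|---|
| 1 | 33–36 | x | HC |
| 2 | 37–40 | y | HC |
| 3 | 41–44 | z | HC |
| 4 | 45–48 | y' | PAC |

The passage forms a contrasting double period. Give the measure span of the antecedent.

In a double period the first pair of phrases (ending half cadence) is the large antecedent and the second pair (ending perfect authentic cadence) is the large consequent; the antecedent is measures 33–40.

measures 33–40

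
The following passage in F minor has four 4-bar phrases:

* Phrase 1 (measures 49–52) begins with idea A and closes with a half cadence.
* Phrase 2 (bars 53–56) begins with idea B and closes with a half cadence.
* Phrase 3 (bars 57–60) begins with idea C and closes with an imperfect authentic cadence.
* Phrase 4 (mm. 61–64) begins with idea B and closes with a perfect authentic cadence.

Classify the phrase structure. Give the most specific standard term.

Four phrases in two halves: the first half (measures 49–56) ends with a half cadence, the second (bars 57–64) with a perfect authentic cadence — a large antecedent–consequent pair, i.e. a double period.
Phrase 3 begins with different material from phrase 1, making it contrasting.

contrasting double period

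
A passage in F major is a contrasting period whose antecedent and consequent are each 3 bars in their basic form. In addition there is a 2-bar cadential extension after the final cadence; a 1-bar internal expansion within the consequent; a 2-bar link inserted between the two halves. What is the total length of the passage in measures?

Basic contrasting period: 3 + 3 = 6 bars.
6 (basic form) + 2 (cadential extension) + 1 (internal expansion) + 2 (link) = 11.

11 measures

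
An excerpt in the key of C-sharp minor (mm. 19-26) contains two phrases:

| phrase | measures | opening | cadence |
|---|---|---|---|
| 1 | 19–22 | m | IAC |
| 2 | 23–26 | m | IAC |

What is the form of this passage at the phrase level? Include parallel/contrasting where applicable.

Both phrases have the same opening (m) and the same cadence (imperfect authentic cadence): the second is a restatement, not a consequent, so this is a repeated phrase rather than a period.

repeated phrase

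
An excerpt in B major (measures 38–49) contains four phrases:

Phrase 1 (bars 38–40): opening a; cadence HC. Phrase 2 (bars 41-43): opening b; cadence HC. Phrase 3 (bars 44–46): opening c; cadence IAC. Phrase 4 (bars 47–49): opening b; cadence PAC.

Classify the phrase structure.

contrasting double period

Four phrases in two halves: the first half (bars 38–43) ends with a half cadence, the second (bars 44-49) with a perfect authentic cadence — a large antecedent–consequent pair, i.e. a double period.
Phrase 3 begins with different material from phrase 1, making it contrasting.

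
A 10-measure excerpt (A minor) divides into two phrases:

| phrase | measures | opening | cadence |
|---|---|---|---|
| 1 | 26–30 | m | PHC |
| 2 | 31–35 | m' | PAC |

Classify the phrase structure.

Phrase 1 ends with a Phrygian half cadence (weaker) and phrase 2 with a perfect authentic cadence (stronger): antecedent + consequent = a period.
The two phrases open with the same material (m / m'), so the period is parallel.

parallel period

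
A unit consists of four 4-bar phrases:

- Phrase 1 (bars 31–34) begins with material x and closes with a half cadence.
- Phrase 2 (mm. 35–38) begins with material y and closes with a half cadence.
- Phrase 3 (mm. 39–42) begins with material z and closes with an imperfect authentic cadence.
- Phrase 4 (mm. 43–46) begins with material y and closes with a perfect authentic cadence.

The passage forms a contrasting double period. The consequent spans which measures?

measures 39–46

In a double period the four phrases pair into a large antecedent (phrases 1–2, ending half cadence) and a large consequent (phrases 3–4, ending perfect authentic cadence). The consequent spans mm. 39-46.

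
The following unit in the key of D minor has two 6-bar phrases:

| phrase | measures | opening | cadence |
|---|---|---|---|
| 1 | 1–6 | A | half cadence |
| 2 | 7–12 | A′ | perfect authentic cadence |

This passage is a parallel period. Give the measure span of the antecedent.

The antecedent is the phrase ending with the weaker cadence (half cadence, phrase 1) and the consequent the one ending more conclusively (perfect authentic cadence, phrase 2); the antecedent is measures 1–6.

measures 1–6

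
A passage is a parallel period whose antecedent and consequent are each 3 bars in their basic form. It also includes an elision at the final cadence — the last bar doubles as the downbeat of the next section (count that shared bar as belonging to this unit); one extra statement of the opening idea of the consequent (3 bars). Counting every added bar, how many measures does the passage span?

9 measures

Basic parallel period: 3 + 3 = 6 bars.
6 (basic form) + 3 (extra statement) = 9.
The elision shares a bar with the next section but does not change this unit's count.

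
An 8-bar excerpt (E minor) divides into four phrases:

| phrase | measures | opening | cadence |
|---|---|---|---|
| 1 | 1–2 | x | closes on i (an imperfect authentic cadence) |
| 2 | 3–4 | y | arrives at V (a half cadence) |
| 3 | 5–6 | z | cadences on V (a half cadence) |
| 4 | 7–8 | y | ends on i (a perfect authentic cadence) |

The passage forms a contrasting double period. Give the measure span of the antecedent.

measures 1–4

In a double period the first pair of phrases (ending half cadence) is the large antecedent and the second pair (ending perfect authentic cadence) is the large consequent; the antecedent is measures 1–4.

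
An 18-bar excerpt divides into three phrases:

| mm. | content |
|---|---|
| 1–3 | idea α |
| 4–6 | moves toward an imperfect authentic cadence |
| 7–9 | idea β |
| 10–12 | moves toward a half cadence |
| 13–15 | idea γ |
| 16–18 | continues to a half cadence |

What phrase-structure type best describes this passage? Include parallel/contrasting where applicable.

phrase group

The final phrase closes with a half cadence, which is not stronger than the preceding half cadence; the 3 phrases lack an overall antecedent–consequent design and so form a phrase group.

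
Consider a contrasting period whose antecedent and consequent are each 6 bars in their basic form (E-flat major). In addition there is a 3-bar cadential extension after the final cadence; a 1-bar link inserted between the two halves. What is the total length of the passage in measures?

Basic contrasting period: 6 + 6 = 12 bars.
12 (basic form) + 3 (cadential extension) + 1 (link) = 16.

16 measures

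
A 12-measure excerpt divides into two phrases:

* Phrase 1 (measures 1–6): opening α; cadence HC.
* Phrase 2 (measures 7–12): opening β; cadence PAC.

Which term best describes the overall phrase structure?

Phrase 1 ends with a half cadence (weaker) and phrase 2 with a perfect authentic cadence (stronger): antecedent + consequent = a period.
The two phrases open with different material (α / β), so the period is contrasting.

contrasting period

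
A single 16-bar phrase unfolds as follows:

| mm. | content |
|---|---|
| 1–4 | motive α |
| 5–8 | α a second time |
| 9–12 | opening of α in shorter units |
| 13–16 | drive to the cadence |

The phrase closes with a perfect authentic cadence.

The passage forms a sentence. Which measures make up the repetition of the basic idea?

The presentation of a sentence is the basic idea (mm. 1–4) plus its repetition (bars 5-8); the repetition of the basic idea is therefore mm. 5–8.

measures 5–8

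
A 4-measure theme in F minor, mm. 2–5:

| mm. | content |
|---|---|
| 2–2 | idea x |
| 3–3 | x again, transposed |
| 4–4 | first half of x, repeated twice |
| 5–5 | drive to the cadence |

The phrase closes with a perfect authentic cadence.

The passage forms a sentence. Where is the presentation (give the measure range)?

measures 2–3

The presentation of a sentence is the basic idea (m. 2) plus its repetition (measure 3); the presentation is therefore measures 2-3.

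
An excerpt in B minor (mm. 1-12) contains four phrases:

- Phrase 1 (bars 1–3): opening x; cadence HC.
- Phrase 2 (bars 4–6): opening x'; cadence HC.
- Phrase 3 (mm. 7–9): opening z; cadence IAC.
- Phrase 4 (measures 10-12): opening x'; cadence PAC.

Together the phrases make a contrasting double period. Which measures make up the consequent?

measures 7–12

In a double period the first pair of phrases (ending half cadence) is the large antecedent and the second pair (ending perfect authentic cadence) is the large consequent; the consequent is measures 7–12.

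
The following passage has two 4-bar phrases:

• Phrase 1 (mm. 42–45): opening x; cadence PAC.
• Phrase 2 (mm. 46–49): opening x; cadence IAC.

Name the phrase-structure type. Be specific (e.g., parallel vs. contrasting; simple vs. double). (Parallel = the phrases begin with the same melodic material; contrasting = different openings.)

phrase group

The second phrase closes with an imperfect authentic cadence, which is not stronger than the first phrase's perfect authentic cadence; without a weak→strong cadential pair there is no antecedent–consequent relationship, so this is a phrase group rather than a period.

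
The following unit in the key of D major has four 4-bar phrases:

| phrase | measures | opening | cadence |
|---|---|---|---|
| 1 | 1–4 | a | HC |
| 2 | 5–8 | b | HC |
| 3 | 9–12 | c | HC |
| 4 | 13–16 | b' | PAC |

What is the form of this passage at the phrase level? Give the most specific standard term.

contrasting double period

Four phrases in two halves: the first half (mm. 1-8) ends with a half cadence, the second (bars 9–16) with a perfect authentic cadence — a large antecedent–consequent pair, i.e. a double period.
Phrase 3 begins with different material from phrase 1, making it contrasting.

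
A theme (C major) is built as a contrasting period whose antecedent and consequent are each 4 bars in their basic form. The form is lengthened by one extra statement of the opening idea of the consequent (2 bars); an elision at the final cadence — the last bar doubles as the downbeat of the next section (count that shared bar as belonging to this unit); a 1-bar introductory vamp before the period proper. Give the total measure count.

11 measures

Basic contrasting period: 4 + 4 = 8 bars.
8 (basic form) + 2 (extra statement) + 1 (introduction) = 11.
The elision shares a bar with the next section but does not change this unit's count.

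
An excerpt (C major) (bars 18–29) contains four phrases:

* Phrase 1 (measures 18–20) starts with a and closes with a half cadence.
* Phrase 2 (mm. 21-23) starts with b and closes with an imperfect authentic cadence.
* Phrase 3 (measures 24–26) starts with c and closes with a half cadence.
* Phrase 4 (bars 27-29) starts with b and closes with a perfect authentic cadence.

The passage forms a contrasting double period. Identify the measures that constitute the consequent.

In a double period the four phrases pair into a large antecedent (phrases 1–2, ending imperfect authentic cadence) and a large consequent (phrases 3–4, ending perfect authentic cadence). The consequent spans bars 24–29.

measures 24–29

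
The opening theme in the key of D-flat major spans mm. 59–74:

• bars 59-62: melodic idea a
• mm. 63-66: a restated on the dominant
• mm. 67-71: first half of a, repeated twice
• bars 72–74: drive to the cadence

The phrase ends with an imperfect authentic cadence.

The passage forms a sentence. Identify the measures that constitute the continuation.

measures 67–74

After the presentation (measures 59–66), the continuation covers the fragmentation through the cadence: mm. 67–74.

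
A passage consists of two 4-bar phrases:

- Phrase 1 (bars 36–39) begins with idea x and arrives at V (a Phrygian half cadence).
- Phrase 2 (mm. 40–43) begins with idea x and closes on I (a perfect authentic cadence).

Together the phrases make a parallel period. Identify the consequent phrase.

The phrase ending with the weaker cadence (Phrygian half cadence) is the antecedent; the one ending more conclusively (perfect authentic cadence) is the consequent. The consequent is phrase 2.

phrase 2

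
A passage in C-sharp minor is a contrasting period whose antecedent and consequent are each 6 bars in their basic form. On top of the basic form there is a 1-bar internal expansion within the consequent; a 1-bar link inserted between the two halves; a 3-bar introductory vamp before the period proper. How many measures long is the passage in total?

Basic contrasting period: 6 + 6 = 12 bars.
12 (basic form) + 1 (internal expansion) + 1 (link) + 3 (introduction) = 17.

17 measures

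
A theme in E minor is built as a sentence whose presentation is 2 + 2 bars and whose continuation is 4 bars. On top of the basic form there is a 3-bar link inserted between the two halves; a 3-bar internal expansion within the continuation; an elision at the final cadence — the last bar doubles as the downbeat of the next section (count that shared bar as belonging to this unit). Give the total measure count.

14 measures

Basic sentence: 2 + 2 + 4 = 8 bars.
8 (basic form) + 3 (link) + 3 (internal expansion) = 14.
The elision shares a bar with the next section but does not change this unit's count.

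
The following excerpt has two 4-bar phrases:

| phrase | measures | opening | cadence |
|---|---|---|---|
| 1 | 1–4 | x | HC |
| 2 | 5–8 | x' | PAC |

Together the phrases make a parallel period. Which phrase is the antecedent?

The phrase ending with the weaker cadence (half cadence) is the antecedent; the one ending more conclusively (perfect authentic cadence) is the consequent. The antecedent is phrase 1.

phrase 1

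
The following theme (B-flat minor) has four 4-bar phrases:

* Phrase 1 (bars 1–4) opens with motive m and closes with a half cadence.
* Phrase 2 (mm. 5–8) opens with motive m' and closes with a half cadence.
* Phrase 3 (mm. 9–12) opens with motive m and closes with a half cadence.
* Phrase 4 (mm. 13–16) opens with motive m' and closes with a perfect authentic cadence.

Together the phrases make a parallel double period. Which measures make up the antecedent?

In a double period the first pair of phrases (ending half cadence) is the large antecedent and the second pair (ending perfect authentic cadence) is the large consequent; the antecedent is measures 1–8.

measures 1–8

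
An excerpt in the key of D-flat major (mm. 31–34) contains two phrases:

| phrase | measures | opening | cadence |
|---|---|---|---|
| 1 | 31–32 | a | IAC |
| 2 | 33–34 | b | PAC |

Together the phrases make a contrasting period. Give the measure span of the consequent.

measures 33–34

The phrase ending with the weaker cadence (imperfect authentic cadence) is the antecedent; the one ending more conclusively (perfect authentic cadence) is the consequent. The consequent is measures 33–34.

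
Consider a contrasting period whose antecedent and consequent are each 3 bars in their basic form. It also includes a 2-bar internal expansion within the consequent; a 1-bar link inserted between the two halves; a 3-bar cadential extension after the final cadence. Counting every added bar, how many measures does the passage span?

Basic contrasting period: 3 + 3 = 6 bars.
6 (basic form) + 2 (internal expansion) + 1 (link) + 3 (cadential extension) = 12.

12 measures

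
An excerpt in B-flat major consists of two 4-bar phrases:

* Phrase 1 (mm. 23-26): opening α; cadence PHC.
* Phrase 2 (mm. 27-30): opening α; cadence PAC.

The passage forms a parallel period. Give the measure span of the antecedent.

measures 23–26

The antecedent is the phrase ending with the weaker cadence (Phrygian half cadence, phrase 1) and the consequent the one ending more conclusively (perfect authentic cadence, phrase 2); the antecedent is mm. 23–26.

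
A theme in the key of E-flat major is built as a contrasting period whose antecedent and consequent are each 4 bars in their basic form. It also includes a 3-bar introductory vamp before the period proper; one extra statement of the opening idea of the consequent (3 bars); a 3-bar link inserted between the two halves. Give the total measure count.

17 measures

Basic contrasting period: 4 + 4 = 8 bars.
8 (basic form) + 3 (introduction) + 3 (extra statement) + 3 (link) = 17.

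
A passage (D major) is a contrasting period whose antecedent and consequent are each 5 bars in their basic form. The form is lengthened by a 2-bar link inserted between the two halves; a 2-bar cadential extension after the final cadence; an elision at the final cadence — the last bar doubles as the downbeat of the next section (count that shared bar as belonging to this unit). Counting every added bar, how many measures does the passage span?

14 measures

Basic contrasting period: 5 + 5 = 10 bars.
10 (basic form) + 2 (link) + 2 (cadential extension) = 14.
The elision shares a bar with the next section but does not change this unit's count.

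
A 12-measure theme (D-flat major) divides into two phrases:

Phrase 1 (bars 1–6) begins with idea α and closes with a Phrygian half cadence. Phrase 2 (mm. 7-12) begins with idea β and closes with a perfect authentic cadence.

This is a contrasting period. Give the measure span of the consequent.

The phrase ending with the weaker cadence (Phrygian half cadence) is the antecedent; the one ending more conclusively (perfect authentic cadence) is the consequent. The consequent is measures 7–12.

measures 7–12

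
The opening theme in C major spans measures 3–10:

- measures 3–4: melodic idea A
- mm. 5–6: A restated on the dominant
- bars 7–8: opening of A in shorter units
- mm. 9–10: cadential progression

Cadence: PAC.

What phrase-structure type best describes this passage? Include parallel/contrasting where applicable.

sentence

Basic idea (bars 3–4) + its repetition (mm. 5–6) form the presentation; fragmentation and cadence (mm. 7-10) form the continuation — the 8-bar whole is a sentence.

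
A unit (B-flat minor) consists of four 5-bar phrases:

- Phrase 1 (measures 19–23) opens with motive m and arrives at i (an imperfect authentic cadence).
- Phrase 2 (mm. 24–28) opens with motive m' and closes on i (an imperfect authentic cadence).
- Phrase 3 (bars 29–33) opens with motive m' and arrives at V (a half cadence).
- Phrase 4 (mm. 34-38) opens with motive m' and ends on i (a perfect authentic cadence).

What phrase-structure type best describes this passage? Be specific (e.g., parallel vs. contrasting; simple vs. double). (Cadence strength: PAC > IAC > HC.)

parallel double period

Four phrases in two halves: the first half (mm. 19–28) ends with an imperfect authentic cadence, the second (measures 29–38) with a perfect authentic cadence — a large antecedent–consequent pair, i.e. a double period.
Phrase 3 begins with the same material as phrase 1, making it parallel.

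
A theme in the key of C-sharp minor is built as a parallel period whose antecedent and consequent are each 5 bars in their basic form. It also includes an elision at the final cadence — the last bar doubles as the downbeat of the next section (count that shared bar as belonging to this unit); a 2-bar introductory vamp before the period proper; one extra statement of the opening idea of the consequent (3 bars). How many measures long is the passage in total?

15 measures

Basic parallel period: 5 + 5 = 10 bars.
10 (basic form) + 2 (introduction) + 3 (extra statement) = 15.
The elision shares a bar with the next section but does not change this unit's count.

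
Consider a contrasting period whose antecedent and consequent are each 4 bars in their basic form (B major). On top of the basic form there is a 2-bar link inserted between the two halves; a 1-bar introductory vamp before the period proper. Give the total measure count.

Basic contrasting period: 4 + 4 = 8 bars.
8 (basic form) + 2 (link) + 1 (introduction) = 11.

11 measures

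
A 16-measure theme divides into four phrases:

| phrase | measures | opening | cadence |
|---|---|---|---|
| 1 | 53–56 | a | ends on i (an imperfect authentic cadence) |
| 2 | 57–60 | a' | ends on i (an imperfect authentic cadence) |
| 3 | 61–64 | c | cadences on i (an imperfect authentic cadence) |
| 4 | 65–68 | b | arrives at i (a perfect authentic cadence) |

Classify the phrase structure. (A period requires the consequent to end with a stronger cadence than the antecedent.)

contrasting double period

Four phrases in two halves: the first half (measures 53–60) ends with an imperfect authentic cadence, the second (measures 61–68) with a perfect authentic cadence — a large antecedent–consequent pair, i.e. a double period.
Phrase 3 begins with different material from phrase 1, making it contrasting.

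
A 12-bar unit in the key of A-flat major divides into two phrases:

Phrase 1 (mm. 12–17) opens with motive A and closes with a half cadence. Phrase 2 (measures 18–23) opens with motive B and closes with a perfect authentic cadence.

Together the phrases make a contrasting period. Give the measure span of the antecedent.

The phrase ending with the weaker cadence (half cadence) is the antecedent; the one ending more conclusively (perfect authentic cadence) is the consequent. The antecedent is measures 12–17.

measures 12–17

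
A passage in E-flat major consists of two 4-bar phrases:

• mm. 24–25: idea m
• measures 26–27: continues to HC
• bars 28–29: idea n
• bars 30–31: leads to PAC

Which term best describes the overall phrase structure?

contrasting period

Phrase 1 ends with a half cadence (weaker) and phrase 2 with a perfect authentic cadence (stronger): antecedent + consequent = a period.
The two phrases open with different material (m / n), so the period is contrasting.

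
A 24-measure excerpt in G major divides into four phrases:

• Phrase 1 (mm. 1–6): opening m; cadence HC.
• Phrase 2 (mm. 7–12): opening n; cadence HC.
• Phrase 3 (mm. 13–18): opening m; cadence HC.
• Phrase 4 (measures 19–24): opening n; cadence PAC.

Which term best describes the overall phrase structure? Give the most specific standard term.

parallel double period

Four phrases in two halves: the first half (mm. 1–12) ends with a half cadence, the second (bars 13–24) with a perfect authentic cadence — a large antecedent–consequent pair, i.e. a double period.
Phrase 3 begins with the same material as phrase 1, making it parallel.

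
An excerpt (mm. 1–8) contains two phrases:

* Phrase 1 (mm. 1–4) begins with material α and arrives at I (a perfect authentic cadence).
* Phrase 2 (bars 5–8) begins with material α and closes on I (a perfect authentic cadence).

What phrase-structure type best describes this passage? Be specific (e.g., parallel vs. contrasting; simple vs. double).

repeated phrase

Both phrases have the same opening (α) and the same cadence (perfect authentic cadence): the second is a restatement, not a consequent, so this is a repeated phrase rather than a period.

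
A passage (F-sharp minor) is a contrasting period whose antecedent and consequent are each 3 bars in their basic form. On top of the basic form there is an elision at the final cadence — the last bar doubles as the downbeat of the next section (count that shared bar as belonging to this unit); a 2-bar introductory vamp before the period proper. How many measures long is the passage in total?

8 measures

Basic contrasting period: 3 + 3 = 6 bars.
6 (basic form) + 2 (introduction) = 8.
The elision shares a bar with the next section but does not change this unit's count.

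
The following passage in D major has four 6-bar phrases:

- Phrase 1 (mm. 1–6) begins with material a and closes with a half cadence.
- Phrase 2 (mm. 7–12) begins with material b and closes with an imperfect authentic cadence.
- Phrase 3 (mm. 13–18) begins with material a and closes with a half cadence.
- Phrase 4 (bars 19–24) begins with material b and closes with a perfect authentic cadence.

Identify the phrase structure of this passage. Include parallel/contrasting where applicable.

Four phrases in two halves: the first half (bars 1-12) ends with an imperfect authentic cadence, the second (mm. 13–24) with a perfect authentic cadence — a large antecedent–consequent pair, i.e. a double period.
Phrase 3 begins with the same material as phrase 1, making it parallel.

parallel double period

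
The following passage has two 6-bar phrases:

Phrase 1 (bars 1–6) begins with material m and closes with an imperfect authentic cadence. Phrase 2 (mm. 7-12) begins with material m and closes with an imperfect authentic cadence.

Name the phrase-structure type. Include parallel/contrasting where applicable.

repeated phrase

Both phrases have the same opening (m) and the same cadence (imperfect authentic cadence): the second is a restatement, not a consequent, so this is a repeated phrase rather than a period.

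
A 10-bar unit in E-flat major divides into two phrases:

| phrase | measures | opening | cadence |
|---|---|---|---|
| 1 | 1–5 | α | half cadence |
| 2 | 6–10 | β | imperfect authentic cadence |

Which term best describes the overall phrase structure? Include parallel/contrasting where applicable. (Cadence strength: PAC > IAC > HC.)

contrasting period

Phrase 1 ends with a half cadence (weaker) and phrase 2 with an imperfect authentic cadence (stronger): antecedent + consequent = a period.
The two phrases open with different material (α / β), so the period is contrasting.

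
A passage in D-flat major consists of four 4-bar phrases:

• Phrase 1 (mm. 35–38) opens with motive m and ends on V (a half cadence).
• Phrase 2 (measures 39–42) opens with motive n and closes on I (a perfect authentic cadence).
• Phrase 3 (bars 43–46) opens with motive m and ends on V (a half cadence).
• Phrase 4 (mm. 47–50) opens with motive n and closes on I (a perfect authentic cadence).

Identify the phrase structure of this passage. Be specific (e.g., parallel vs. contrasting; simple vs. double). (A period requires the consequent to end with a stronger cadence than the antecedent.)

The cadence pattern HC–PAC–HC–PAC is weak–strong twice, and phrases 3–4 restate phrases 1–2: a period heard twice, not a double period (which would end weakly at phrase 2).

repeated period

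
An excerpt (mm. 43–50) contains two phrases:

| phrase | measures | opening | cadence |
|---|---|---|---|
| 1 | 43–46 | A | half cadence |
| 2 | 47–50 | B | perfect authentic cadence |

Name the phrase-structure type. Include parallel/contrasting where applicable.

contrasting period

Phrase 1 ends with a half cadence (weaker) and phrase 2 with a perfect authentic cadence (stronger): antecedent + consequent = a period.
The two phrases open with different material (A / B), so the period is contrasting.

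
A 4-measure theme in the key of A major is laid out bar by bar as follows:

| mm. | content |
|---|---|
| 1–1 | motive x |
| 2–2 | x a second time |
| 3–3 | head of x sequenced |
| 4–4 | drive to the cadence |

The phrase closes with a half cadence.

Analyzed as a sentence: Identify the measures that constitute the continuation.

measures 3–4

After the presentation (bars 1–2), the continuation covers the fragmentation through the cadence: mm. 3-4.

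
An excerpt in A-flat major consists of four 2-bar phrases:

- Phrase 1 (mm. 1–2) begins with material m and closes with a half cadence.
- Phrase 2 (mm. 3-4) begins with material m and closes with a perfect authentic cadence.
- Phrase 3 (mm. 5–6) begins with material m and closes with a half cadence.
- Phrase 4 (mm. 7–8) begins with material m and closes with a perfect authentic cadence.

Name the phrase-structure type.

repeated period

The cadence pattern HC–PAC–HC–PAC is weak–strong twice, and phrases 3–4 restate phrases 1–2: a period heard twice, not a double period (which would end weakly at phrase 2).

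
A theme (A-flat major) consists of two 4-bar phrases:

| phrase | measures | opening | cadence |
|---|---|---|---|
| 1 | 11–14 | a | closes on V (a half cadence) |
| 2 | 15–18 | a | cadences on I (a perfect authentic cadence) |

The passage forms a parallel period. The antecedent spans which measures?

measures 11–14

The antecedent is the phrase ending with the weaker cadence (half cadence, phrase 1) and the consequent the one ending more conclusively (perfect authentic cadence, phrase 2); the antecedent is measures 11–14.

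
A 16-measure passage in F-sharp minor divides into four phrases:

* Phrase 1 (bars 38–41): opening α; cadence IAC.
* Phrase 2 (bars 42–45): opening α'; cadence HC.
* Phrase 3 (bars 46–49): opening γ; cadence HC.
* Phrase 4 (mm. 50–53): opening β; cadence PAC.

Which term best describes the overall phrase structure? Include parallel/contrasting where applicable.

Four phrases in two halves: the first half (mm. 38–45) ends with a half cadence, the second (bars 46–53) with a perfect authentic cadence — a large antecedent–consequent pair, i.e. a double period.
Phrase 3 begins with different material from phrase 1, making it contrasting.

contrasting double period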